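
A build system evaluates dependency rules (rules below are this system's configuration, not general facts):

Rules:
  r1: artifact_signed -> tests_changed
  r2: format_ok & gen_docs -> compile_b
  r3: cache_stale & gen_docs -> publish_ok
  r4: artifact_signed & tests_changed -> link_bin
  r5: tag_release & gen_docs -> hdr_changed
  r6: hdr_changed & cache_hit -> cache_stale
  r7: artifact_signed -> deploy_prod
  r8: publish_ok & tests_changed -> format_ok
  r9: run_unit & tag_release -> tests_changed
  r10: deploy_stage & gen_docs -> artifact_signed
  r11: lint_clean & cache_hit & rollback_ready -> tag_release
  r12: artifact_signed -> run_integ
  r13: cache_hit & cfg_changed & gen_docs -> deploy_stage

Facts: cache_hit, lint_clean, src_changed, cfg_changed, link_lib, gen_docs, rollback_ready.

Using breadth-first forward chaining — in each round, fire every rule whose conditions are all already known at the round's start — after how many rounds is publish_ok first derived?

4

[1] r11 [lint_clean & cache_hit & rollback_ready -> tag_release]; r13 [cache_hit & cfg_changed & gen_docs -> deploy_stage]. ⇒ new: tag_release, deploy_stage.
[2] r5 [tag_release & gen_docs -> hdr_changed]; r10 [deploy_stage & gen_docs -> artifact_signed]. ⇒ new: hdr_changed, artifact_signed.
[3] r1 [artifact_signed -> tests_changed]; r6 [hdr_changed & cache_hit -> cache_stale]; r7 [artifact_signed -> deploy_prod]; r12 [artifact_signed -> run_integ]. ⇒ new: tests_changed, cache_stale, deploy_prod, run_integ.
[4] r3 [cache_stale & gen_docs -> publish_ok]; r4 [artifact_signed & tests_changed -> link_bin]. ⇒ new: publish_ok, link_bin.
publish_ok first appears in round 4.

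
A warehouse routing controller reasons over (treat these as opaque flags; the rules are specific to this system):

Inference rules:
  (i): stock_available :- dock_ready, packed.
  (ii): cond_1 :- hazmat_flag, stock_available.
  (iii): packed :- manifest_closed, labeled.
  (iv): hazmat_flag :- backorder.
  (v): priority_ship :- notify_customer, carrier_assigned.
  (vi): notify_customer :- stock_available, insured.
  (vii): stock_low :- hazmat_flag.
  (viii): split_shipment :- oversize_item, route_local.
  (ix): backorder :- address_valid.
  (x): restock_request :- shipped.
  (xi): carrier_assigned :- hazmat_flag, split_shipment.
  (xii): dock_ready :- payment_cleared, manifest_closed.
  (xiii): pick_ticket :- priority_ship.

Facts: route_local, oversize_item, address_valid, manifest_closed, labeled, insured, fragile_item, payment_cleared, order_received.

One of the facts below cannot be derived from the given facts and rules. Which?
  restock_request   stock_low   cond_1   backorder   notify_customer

Round 1: (iii) [packed :- manifest_closed, labeled.]; (viii) [split_shipment :- oversize_item, route_local.]; (ix) [backorder :- address_valid.]; (xii) [dock_ready :- payment_cleared, manifest_closed.]. New: packed, split_shipment, backorder, dock_ready.
Round 2: (i) [stock_available :- dock_ready, packed.]; (iv) [hazmat_flag :- backorder.]. New: stock_available, hazmat_flag.
Round 3: (ii) [cond_1 :- hazmat_flag, stock_available.]; (vi) [notify_customer :- stock_available, insured.]; (vii) [stock_low :- hazmat_flag.]; (xi) [carrier_assigned :- hazmat_flag, split_shipment.]. New: cond_1, notify_customer, stock_low, carrier_assigned.
Round 4: (v) [priority_ship :- notify_customer, carrier_assigned.]. New: priority_ship.
Round 5: (xiii) [pick_ticket :- priority_ship.]. New: pick_ticket.
Derived: stock_low (round 3), notify_customer (round 3), cond_1 (round 3), backorder (round 1). restock_request never appears in any round.

restock_request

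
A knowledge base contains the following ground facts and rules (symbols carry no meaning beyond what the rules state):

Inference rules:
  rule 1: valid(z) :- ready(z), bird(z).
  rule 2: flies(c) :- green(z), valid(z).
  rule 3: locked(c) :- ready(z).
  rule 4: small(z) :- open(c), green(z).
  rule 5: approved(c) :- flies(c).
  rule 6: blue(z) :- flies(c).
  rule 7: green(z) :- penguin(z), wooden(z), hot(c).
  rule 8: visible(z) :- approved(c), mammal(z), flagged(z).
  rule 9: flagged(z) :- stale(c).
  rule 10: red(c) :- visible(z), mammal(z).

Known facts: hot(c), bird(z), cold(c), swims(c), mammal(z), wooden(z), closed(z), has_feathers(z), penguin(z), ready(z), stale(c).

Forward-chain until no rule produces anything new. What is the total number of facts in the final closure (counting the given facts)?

20

Round 1 — rule 1, rule 3, rule 7, rule 9, derive valid(z), locked(c), green(z), flagged(z).
Round 2 — rule 2, derive flies(c).
Round 3 — rule 5, rule 6, derive approved(c), blue(z).
Round 4 — rule 8, derive visible(z).
Round 5 — rule 10, derive red(c).
Closure: {approved(c), bird(z), blue(z), closed(z), cold(c), flagged(z), flies(c), green(z), has_feathers(z), hot(c), locked(c), mammal(z), penguin(z), ready(z), red(c), stale(c), swims(c), valid(z), visible(z), wooden(z)} — 20 facts.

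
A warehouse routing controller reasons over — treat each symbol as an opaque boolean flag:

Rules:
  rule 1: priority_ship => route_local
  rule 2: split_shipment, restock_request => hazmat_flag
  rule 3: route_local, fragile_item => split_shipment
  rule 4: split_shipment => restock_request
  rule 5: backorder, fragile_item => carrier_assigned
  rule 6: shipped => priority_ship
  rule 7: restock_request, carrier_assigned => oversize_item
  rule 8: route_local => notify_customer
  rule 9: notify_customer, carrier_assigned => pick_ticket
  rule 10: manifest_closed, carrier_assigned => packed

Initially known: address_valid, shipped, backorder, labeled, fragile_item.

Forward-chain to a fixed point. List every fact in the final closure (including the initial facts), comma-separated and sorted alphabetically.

Round 1: rule 5 [backorder, fragile_item => carrier_assigned]; rule 6 [shipped => priority_ship]. Adds carrier_assigned, priority_ship.
Round 2: rule 1 [priority_ship => route_local]. Adds route_local.
Round 3: rule 3 [route_local, fragile_item => split_shipment]; rule 8 [route_local => notify_customer]. Adds split_shipment, notify_customer.
Round 4: rule 4 [split_shipment => restock_request]; rule 9 [notify_customer, carrier_assigned => pick_ticket]. Adds restock_request, pick_ticket.
Round 5: rule 2 [split_shipment, restock_request => hazmat_flag]; rule 7 [restock_request, carrier_assigned => oversize_item]. Adds hazmat_flag, oversize_item.

address_valid, backorder, carrier_assigned, fragile_item, hazmat_flag, labeled, notify_customer, oversize_item, pick_ticket, priority_ship, restock_request, route_local, shipped, split_shipment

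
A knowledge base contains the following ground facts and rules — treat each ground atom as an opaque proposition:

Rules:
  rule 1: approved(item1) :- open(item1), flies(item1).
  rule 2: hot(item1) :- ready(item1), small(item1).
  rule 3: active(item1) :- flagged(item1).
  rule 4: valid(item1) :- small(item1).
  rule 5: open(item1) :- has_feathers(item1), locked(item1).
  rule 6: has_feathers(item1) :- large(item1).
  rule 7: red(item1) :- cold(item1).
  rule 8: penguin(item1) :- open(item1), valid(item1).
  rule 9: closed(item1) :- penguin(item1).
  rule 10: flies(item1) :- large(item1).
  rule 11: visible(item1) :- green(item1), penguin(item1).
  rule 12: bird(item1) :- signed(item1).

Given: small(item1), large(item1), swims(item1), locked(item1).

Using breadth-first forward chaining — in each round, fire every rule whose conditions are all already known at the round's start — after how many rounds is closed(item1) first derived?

4

Round 1: rule 4 [valid(item1) :- small(item1).]; rule 6 [has_feathers(item1) :- large(item1).]; rule 10 [flies(item1) :- large(item1).]. Adds valid(item1), has_feathers(item1), flies(item1).
Round 2: rule 5 [open(item1) :- has_feathers(item1), locked(item1).]. Adds open(item1).
Round 3: rule 1 [approved(item1) :- open(item1), flies(item1).]; rule 8 [penguin(item1) :- open(item1), valid(item1).]. Adds approved(item1), penguin(item1).
Round 4: rule 9 [closed(item1) :- penguin(item1).]. Adds closed(item1).
closed(item1) first appears in round 4.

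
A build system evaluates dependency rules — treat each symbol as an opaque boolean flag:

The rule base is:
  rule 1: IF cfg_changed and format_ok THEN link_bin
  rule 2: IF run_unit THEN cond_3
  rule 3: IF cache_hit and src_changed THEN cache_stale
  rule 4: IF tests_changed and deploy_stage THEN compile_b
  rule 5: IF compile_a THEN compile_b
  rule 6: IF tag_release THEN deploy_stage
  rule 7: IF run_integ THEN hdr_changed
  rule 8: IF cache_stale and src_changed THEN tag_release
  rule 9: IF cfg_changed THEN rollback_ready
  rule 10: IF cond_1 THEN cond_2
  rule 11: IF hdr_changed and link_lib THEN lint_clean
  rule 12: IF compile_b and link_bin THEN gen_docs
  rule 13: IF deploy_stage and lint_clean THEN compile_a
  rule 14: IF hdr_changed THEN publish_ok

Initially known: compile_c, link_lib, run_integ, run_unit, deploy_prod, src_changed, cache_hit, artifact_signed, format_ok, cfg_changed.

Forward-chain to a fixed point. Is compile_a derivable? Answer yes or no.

yes

Round 1: rule 1 [IF cfg_changed and format_ok THEN link_bin]; rule 2 [IF run_unit THEN cond_3]; rule 3 [IF cache_hit and src_changed THEN cache_stale]; rule 7 [IF run_integ THEN hdr_changed]; rule 9 [IF cfg_changed THEN rollback_ready]. New: link_bin, cond_3, cache_stale, hdr_changed, rollback_ready.
Round 2: rule 8 [IF cache_stale and src_changed THEN tag_release]; rule 11 [IF hdr_changed and link_lib THEN lint_clean]; rule 14 [IF hdr_changed THEN publish_ok]. New: tag_release, lint_clean, publish_ok.
Round 3: rule 6 [IF tag_release THEN deploy_stage]. New: deploy_stage.
Round 4: rule 13 [IF deploy_stage and lint_clean THEN compile_a]. New: compile_a.
Round 5: rule 5 [IF compile_a THEN compile_b]. New: compile_b.
Round 6: rule 12 [IF compile_b and link_bin THEN gen_docs]. New: gen_docs.
compile_a appears in round 4, so it is derivable.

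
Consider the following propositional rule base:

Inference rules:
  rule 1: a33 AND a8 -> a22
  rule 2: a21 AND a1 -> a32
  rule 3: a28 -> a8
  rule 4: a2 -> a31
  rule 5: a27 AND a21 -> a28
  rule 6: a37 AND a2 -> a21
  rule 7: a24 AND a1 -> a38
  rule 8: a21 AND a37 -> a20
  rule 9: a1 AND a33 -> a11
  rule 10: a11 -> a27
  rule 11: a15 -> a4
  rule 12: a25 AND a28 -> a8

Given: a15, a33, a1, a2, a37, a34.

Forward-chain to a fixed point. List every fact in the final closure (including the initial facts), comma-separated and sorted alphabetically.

a1, a11, a15, a2, a20, a21, a22, a27, a28, a31, a32, a33, a34, a37, a4, a8

Round 1: rule 4 [a2 -> a31]; rule 6 [a37 AND a2 -> a21]; rule 9 [a1 AND a33 -> a11]; rule 11 [a15 -> a4]. Adds a31, a21, a11, a4.
Round 2: rule 2 [a21 AND a1 -> a32]; rule 8 [a21 AND a37 -> a20]; rule 10 [a11 -> a27]. Adds a32, a20, a27.
Round 3: rule 5 [a27 AND a21 -> a28]. Adds a28.
Round 4: rule 3 [a28 -> a8]. Adds a8.
Round 5: rule 1 [a33 AND a8 -> a22]. Adds a22.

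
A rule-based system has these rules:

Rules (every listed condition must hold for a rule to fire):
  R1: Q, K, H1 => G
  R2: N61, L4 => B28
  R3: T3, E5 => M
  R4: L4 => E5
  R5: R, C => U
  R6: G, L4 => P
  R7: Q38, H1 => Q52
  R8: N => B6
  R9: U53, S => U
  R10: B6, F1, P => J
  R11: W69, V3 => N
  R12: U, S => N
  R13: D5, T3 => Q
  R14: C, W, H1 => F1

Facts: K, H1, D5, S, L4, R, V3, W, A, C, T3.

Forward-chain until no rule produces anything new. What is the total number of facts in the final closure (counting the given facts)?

21

Round 1 — R4, R5, R13, R14, derive E5, U, Q, F1.
Round 2 — R1, R3, R12, derive G, M, N.
Round 3 — R6, R8, derive P, B6.
Round 4 — R10, derive J.
Closure: {A, B6, C, D5, E5, F1, G, H1, J, K, L4, M, N, P, Q, R, S, T3, U, V3, W} — 21 facts.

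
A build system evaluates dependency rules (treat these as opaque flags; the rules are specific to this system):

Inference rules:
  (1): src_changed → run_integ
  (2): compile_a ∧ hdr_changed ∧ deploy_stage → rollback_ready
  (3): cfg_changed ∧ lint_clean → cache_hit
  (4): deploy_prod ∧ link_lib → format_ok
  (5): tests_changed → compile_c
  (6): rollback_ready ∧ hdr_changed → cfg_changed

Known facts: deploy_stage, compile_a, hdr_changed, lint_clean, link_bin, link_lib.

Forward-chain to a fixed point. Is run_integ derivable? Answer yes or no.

Round 1: (2) [compile_a ∧ hdr_changed ∧ deploy_stage → rollback_ready]. Adds rollback_ready.
Round 2: (6) [rollback_ready ∧ hdr_changed → cfg_changed]. Adds cfg_changed.
Round 3: (3) [cfg_changed ∧ lint_clean → cache_hit]. Adds cache_hit.
Fixed point reached. run_integ is concluded only by (1); (1) needs src_changed (never derived).

no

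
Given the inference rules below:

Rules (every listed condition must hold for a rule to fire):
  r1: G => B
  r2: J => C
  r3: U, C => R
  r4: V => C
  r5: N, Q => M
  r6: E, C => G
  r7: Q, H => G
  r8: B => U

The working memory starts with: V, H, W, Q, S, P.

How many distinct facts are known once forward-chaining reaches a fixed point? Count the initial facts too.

11

[1] r4 [V => C]; r7 [Q, H => G]. ⇒ new: C, G.
[2] r1 [G => B]. ⇒ new: B.
[3] r8 [B => U]. ⇒ new: U.
[4] r3 [U, C => R]. ⇒ new: R.
Closure: {B, C, G, H, P, Q, R, S, U, V, W} — 11 facts.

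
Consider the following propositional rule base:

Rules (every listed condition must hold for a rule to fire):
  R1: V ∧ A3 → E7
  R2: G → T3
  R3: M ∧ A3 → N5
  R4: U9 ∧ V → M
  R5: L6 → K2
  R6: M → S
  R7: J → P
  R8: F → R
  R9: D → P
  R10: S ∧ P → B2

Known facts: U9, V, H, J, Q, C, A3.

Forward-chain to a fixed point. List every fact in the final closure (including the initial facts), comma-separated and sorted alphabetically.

Round 1 — R1, R4, R7, derive E7, M, P.
Round 2 — R3, R6, derive N5, S.
Round 3 — R10, derive B2.

A3, B2, C, E7, H, J, M, N5, P, Q, S, U9, V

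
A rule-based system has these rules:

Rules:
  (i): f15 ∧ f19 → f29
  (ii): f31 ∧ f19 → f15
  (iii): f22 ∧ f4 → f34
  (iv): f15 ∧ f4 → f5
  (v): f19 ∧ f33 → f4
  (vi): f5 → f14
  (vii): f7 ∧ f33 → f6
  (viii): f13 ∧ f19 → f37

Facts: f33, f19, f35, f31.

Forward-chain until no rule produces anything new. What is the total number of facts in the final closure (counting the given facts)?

Round 1 fires (ii), (v), giving f15, f4.
Round 2 fires (i), (iv), giving f29, f5.
Round 3 fires (vi), giving f14.
Closure: {f14, f15, f19, f29, f31, f33, f35, f4, f5} — 9 facts.

9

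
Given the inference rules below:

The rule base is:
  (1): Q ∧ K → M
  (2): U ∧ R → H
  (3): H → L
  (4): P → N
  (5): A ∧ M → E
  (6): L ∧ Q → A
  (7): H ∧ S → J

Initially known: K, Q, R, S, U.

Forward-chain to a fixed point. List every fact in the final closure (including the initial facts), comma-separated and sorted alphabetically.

A, E, H, J, K, L, M, Q, R, S, U

Round 1: (1) [Q ∧ K → M]; (2) [U ∧ R → H]. New: M, H.
Round 2: (3) [H → L]; (7) [H ∧ S → J]. New: L, J.
Round 3: (6) [L ∧ Q → A]. New: A.
Round 4: (5) [A ∧ M → E]. New: E.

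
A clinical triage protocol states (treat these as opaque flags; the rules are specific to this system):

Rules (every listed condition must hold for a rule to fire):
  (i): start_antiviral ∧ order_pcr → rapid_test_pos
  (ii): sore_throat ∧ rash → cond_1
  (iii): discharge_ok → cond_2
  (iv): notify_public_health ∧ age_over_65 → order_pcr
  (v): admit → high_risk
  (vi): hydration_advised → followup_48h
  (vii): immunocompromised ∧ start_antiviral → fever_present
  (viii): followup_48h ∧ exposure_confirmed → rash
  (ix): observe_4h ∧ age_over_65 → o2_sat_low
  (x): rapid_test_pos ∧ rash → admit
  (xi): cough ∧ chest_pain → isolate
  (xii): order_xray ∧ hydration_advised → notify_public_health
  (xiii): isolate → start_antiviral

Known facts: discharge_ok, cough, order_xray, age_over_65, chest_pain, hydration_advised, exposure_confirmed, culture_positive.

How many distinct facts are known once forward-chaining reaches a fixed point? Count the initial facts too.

Round 1 fires (iii), (vi), (xi), (xii), giving cond_2, followup_48h, isolate, notify_public_health.
Round 2 fires (iv), (viii), (xiii), giving order_pcr, rash, start_antiviral.
Round 3 fires (i), giving rapid_test_pos.
Round 4 fires (x), giving admit.
Round 5 fires (v), giving high_risk.
Closure: {admit, age_over_65, chest_pain, cond_2, cough, culture_positive, discharge_ok, exposure_confirmed, followup_48h, high_risk, hydration_advised, isolate, notify_public_health, order_pcr, order_xray, rapid_test_pos, rash, start_antiviral} — 18 facts.

18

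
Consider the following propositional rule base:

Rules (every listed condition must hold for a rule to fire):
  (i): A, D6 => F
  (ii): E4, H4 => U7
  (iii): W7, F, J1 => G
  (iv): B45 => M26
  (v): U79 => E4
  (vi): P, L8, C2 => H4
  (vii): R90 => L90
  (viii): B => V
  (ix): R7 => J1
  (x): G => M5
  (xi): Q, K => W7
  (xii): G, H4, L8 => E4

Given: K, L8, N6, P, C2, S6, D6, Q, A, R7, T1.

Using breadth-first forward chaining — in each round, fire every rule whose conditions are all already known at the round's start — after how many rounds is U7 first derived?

Round 1 — (i), (vi), (ix), (xi), derive F, H4, J1, W7.
Round 2 — (iii), derive G.
Round 3 — (x), (xii), derive M5, E4.
Round 4 — (ii), derive U7.
U7 first appears in round 4.

4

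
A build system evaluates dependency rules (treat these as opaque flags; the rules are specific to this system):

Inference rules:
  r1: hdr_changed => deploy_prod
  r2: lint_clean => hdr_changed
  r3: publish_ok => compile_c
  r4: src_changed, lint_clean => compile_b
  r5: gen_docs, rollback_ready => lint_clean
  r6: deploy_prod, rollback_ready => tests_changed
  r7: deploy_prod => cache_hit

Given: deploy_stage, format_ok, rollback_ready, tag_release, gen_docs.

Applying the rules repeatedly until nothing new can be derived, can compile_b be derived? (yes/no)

no

Round 1: r5 [gen_docs, rollback_ready => lint_clean]. New: lint_clean.
Round 2: r2 [lint_clean => hdr_changed]. New: hdr_changed.
Round 3: r1 [hdr_changed => deploy_prod]. New: deploy_prod.
Round 4: r6 [deploy_prod, rollback_ready => tests_changed]; r7 [deploy_prod => cache_hit]. New: tests_changed, cache_hit.
Fixed point reached. compile_b is concluded only by r4; r4 needs src_changed (never derived).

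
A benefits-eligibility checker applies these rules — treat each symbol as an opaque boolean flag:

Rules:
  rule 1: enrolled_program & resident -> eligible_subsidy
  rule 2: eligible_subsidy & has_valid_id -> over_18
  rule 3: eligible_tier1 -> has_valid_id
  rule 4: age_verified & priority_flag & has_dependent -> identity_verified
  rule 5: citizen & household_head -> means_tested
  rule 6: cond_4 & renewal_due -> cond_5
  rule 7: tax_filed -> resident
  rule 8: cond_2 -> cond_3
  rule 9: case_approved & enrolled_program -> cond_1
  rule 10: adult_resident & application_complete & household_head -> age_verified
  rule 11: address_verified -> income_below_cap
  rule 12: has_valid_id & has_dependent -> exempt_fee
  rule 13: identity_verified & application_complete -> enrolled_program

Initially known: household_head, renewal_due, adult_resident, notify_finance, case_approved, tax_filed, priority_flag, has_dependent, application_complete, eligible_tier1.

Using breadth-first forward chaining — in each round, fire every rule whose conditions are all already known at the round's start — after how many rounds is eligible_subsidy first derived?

4

Round 1: rule 3 [eligible_tier1 -> has_valid_id]; rule 7 [tax_filed -> resident]; rule 10 [adult_resident & application_complete & household_head -> age_verified]. New: has_valid_id, resident, age_verified.
Round 2: rule 4 [age_verified & priority_flag & has_dependent -> identity_verified]; rule 12 [has_valid_id & has_dependent -> exempt_fee]. New: identity_verified, exempt_fee.
Round 3: rule 13 [identity_verified & application_complete -> enrolled_program]. New: enrolled_program.
Round 4: rule 1 [enrolled_program & resident -> eligible_subsidy]; rule 9 [case_approved & enrolled_program -> cond_1]. New: eligible_subsidy, cond_1.
eligible_subsidy first appears in round 4.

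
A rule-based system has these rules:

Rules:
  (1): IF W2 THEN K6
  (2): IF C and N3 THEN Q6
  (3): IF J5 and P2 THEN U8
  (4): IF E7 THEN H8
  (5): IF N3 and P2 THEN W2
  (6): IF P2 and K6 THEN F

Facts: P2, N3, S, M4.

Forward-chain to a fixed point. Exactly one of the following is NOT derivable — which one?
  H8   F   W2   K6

H8

Round 1: (5) [IF N3 and P2 THEN W2]. Adds W2.
Round 2: (1) [IF W2 THEN K6]. Adds K6.
Round 3: (6) [IF P2 and K6 THEN F]. Adds F.
Derived: K6 (round 2), F (round 3), W2 (round 1). H8 never appears in any round.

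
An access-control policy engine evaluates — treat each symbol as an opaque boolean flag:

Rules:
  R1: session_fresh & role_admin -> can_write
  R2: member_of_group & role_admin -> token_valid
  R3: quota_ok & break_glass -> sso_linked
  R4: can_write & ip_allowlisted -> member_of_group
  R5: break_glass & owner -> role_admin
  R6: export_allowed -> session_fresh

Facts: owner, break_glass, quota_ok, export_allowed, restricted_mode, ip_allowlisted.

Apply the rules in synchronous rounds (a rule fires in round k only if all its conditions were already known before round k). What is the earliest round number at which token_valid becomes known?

4

Round 1 fires R3, R5, R6, giving sso_linked, role_admin, session_fresh.
Round 2 fires R1, giving can_write.
Round 3 fires R4, giving member_of_group.
Round 4 fires R2, giving token_valid.
token_valid first appears in round 4.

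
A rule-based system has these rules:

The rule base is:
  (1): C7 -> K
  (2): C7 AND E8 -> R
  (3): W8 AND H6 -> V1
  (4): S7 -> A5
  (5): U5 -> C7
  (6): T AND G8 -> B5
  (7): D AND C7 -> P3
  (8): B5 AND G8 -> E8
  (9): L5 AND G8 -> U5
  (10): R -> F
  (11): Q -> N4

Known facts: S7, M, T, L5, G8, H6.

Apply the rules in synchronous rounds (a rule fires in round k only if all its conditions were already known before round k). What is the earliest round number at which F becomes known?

Round 1: (4) [S7 -> A5]; (6) [T AND G8 -> B5]; (9) [L5 AND G8 -> U5]. Adds A5, B5, U5.
Round 2: (5) [U5 -> C7]; (8) [B5 AND G8 -> E8]. Adds C7, E8.
Round 3: (1) [C7 -> K]; (2) [C7 AND E8 -> R]. Adds K, R.
Round 4: (10) [R -> F]. Adds F.
F first appears in round 4.

4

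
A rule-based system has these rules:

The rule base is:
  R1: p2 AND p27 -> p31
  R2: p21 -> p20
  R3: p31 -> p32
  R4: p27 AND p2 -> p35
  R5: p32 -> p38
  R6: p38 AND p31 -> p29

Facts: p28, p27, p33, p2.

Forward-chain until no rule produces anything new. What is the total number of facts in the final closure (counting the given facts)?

Round 1 — R1, R4, derive p31, p35.
Round 2 — R3, derive p32.
Round 3 — R5, derive p38.
Round 4 — R6, derive p29.
Closure: {p2, p27, p28, p29, p31, p32, p33, p35, p38} — 9 facts.

9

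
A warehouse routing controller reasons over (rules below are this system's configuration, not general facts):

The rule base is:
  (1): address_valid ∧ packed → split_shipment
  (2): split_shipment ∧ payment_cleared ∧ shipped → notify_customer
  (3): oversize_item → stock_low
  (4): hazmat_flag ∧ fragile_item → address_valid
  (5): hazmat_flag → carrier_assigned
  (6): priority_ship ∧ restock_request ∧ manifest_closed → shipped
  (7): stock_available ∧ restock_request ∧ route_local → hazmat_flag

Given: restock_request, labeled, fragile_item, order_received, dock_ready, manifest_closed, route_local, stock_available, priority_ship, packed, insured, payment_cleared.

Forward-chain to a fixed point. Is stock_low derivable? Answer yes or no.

Round 1 — (6), (7), derive shipped, hazmat_flag.
Round 2 — (4), (5), derive address_valid, carrier_assigned.
Round 3 — (1), derive split_shipment.
Round 4 — (2), derive notify_customer.
Fixed point reached. stock_low is concluded only by (3); (3) needs oversize_item (never derived).

no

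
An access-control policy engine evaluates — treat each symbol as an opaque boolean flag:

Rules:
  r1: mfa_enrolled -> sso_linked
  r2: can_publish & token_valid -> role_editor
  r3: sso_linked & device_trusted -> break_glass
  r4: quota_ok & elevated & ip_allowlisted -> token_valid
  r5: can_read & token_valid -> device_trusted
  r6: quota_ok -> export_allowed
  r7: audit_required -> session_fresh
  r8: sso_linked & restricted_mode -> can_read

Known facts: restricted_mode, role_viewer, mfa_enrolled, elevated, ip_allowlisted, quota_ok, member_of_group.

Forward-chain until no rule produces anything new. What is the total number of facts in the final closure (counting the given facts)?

13

Round 1: r1 [mfa_enrolled -> sso_linked]; r4 [quota_ok & elevated & ip_allowlisted -> token_valid]; r6 [quota_ok -> export_allowed]. Adds sso_linked, token_valid, export_allowed.
Round 2: r8 [sso_linked & restricted_mode -> can_read]. Adds can_read.
Round 3: r5 [can_read & token_valid -> device_trusted]. Adds device_trusted.
Round 4: r3 [sso_linked & device_trusted -> break_glass]. Adds break_glass.
Closure: {break_glass, can_read, device_trusted, elevated, export_allowed, ip_allowlisted, member_of_group, mfa_enrolled, quota_ok, restricted_mode, role_viewer, sso_linked, token_valid} — 13 facts.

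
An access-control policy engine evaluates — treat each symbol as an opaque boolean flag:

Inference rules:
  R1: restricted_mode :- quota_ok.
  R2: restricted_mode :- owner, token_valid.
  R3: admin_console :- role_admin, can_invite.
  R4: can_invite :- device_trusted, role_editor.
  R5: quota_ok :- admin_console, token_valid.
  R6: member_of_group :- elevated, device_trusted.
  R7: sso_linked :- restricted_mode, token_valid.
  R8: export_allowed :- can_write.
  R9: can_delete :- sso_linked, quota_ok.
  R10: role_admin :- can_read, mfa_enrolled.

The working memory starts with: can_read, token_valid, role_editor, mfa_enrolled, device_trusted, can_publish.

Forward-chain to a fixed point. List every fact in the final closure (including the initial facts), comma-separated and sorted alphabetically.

Round 1 fires R4, R10, giving can_invite, role_admin.
Round 2 fires R3, giving admin_console.
Round 3 fires R5, giving quota_ok.
Round 4 fires R1, giving restricted_mode.
Round 5 fires R7, giving sso_linked.
Round 6 fires R9, giving can_delete.

admin_console, can_delete, can_invite, can_publish, can_read, device_trusted, mfa_enrolled, quota_ok, restricted_mode, role_admin, role_editor, sso_linked, token_valid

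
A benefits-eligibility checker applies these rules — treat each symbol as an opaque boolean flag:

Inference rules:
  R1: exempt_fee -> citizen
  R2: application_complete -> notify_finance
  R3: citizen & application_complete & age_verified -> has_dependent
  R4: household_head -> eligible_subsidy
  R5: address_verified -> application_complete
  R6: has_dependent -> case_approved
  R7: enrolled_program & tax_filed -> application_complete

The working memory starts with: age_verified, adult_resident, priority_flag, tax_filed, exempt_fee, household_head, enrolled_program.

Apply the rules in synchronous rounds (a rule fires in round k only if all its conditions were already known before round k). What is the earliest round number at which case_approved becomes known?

3

[1] R1 [exempt_fee -> citizen]; R4 [household_head -> eligible_subsidy]; R7 [enrolled_program & tax_filed -> application_complete]. ⇒ new: citizen, eligible_subsidy, application_complete.
[2] R2 [application_complete -> notify_finance]; R3 [citizen & application_complete & age_verified -> has_dependent]. ⇒ new: notify_finance, has_dependent.
[3] R6 [has_dependent -> case_approved]. ⇒ new: case_approved.
case_approved first appears in round 3.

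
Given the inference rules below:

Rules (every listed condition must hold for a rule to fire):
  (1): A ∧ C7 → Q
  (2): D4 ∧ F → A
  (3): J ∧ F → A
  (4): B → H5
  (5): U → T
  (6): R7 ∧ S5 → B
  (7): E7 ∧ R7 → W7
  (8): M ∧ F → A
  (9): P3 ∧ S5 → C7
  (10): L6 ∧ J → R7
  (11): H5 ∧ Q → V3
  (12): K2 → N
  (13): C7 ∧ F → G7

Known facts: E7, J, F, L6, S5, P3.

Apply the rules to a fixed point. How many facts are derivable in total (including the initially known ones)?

15

Round 1 fires (3), (9), (10), giving A, C7, R7.
Round 2 fires (1), (6), (7), (13), giving Q, B, W7, G7.
Round 3 fires (4), giving H5.
Round 4 fires (11), giving V3.
Closure: {A, B, C7, E7, F, G7, H5, J, L6, P3, Q, R7, S5, V3, W7} — 15 facts.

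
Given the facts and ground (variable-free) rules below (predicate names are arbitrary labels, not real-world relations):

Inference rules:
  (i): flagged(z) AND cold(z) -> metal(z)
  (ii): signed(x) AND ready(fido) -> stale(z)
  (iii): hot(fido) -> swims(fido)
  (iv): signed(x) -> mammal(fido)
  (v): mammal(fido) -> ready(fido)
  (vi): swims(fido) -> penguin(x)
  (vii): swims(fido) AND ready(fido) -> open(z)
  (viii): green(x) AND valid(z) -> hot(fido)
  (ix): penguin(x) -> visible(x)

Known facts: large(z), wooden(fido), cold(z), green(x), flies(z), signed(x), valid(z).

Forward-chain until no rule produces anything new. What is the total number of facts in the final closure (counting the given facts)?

15

Round 1: (iv) [signed(x) -> mammal(fido)]; (viii) [green(x) AND valid(z) -> hot(fido)]. New: mammal(fido), hot(fido).
Round 2: (iii) [hot(fido) -> swims(fido)]; (v) [mammal(fido) -> ready(fido)]. New: swims(fido), ready(fido).
Round 3: (ii) [signed(x) AND ready(fido) -> stale(z)]; (vi) [swims(fido) -> penguin(x)]; (vii) [swims(fido) AND ready(fido) -> open(z)]. New: stale(z), penguin(x), open(z).
Round 4: (ix) [penguin(x) -> visible(x)]. New: visible(x).
Closure: {cold(z), flies(z), green(x), hot(fido), large(z), mammal(fido), open(z), penguin(x), ready(fido), signed(x), stale(z), swims(fido), valid(z), visible(x), wooden(fido)} — 15 facts.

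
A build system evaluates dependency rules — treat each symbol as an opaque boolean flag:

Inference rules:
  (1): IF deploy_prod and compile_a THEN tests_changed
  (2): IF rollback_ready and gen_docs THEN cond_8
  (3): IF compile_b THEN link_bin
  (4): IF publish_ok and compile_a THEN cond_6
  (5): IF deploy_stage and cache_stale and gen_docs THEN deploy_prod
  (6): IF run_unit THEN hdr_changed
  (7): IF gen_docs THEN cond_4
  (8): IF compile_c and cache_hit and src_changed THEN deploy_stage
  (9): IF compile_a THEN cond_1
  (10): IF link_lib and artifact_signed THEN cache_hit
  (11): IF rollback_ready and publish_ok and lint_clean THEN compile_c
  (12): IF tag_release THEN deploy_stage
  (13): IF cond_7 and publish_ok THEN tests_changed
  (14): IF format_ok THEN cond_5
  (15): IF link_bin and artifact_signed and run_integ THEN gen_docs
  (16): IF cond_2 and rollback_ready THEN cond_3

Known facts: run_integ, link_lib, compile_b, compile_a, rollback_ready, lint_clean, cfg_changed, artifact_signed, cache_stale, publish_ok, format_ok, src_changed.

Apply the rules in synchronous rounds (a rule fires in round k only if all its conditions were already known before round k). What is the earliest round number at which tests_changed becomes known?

[1] (3) [IF compile_b THEN link_bin]; (4) [IF publish_ok and compile_a THEN cond_6]; (9) [IF compile_a THEN cond_1]; (10) [IF link_lib and artifact_signed THEN cache_hit]; (11) [IF rollback_ready and publish_ok and lint_clean THEN compile_c]; (14) [IF format_ok THEN cond_5]. ⇒ new: link_bin, cond_6, cond_1, cache_hit, compile_c, cond_5.
[2] (8) [IF compile_c and cache_hit and src_changed THEN deploy_stage]; (15) [IF link_bin and artifact_signed and run_integ THEN gen_docs]. ⇒ new: deploy_stage, gen_docs.
[3] (2) [IF rollback_ready and gen_docs THEN cond_8]; (5) [IF deploy_stage and cache_stale and gen_docs THEN deploy_prod]; (7) [IF gen_docs THEN cond_4]. ⇒ new: cond_8, deploy_prod, cond_4.
[4] (1) [IF deploy_prod and compile_a THEN tests_changed]. ⇒ new: tests_changed.
tests_changed first appears in round 4.

4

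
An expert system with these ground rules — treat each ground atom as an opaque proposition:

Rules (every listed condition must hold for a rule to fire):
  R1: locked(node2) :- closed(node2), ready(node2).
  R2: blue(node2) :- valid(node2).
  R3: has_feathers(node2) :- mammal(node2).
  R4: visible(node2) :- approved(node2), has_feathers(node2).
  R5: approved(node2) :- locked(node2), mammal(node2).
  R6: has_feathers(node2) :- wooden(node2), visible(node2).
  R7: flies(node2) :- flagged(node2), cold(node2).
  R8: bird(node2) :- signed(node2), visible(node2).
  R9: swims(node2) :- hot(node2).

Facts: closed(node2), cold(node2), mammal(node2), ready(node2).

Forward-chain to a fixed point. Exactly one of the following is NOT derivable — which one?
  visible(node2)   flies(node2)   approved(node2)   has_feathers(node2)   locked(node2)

flies(node2)

Round 1 — R1, R3, derive locked(node2), has_feathers(node2).
Round 2 — R5, derive approved(node2).
Round 3 — R4, derive visible(node2).
Derived: has_feathers(node2) (round 1), locked(node2) (round 1), visible(node2) (round 3), approved(node2) (round 2). flies(node2) never appears in any round.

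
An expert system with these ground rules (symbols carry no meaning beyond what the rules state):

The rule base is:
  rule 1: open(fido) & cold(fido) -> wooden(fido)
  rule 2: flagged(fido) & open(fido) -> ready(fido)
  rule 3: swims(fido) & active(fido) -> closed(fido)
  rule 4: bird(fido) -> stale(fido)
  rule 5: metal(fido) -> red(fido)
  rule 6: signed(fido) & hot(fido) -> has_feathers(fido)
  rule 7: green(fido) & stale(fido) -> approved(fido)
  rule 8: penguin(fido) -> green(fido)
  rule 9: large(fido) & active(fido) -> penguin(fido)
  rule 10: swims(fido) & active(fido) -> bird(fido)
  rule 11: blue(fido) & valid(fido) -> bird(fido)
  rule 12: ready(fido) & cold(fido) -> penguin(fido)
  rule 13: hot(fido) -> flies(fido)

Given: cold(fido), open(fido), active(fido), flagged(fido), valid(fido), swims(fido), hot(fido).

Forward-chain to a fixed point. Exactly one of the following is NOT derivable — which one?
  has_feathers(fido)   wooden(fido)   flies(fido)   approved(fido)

has_feathers(fido)

Round 1: rule 1 [open(fido) & cold(fido) -> wooden(fido)]; rule 2 [flagged(fido) & open(fido) -> ready(fido)]; rule 3 [swims(fido) & active(fido) -> closed(fido)]; rule 10 [swims(fido) & active(fido) -> bird(fido)]; rule 13 [hot(fido) -> flies(fido)]. Adds wooden(fido), ready(fido), closed(fido), bird(fido), flies(fido).
Round 2: rule 4 [bird(fido) -> stale(fido)]; rule 12 [ready(fido) & cold(fido) -> penguin(fido)]. Adds stale(fido), penguin(fido).
Round 3: rule 8 [penguin(fido) -> green(fido)]. Adds green(fido).
Round 4: rule 7 [green(fido) & stale(fido) -> approved(fido)]. Adds approved(fido).
Derived: wooden(fido) (round 1), flies(fido) (round 1), approved(fido) (round 4). has_feathers(fido) never appears in any round.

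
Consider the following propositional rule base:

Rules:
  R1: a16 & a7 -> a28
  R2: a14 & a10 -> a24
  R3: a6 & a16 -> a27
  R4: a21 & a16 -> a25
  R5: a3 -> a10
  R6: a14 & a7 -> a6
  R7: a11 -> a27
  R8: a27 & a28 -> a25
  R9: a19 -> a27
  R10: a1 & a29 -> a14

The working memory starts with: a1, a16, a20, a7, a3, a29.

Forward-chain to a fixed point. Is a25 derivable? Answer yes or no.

yes

[1] R1 [a16 & a7 -> a28]; R5 [a3 -> a10]; R10 [a1 & a29 -> a14]. ⇒ new: a28, a10, a14.
[2] R2 [a14 & a10 -> a24]; R6 [a14 & a7 -> a6]. ⇒ new: a24, a6.
[3] R3 [a6 & a16 -> a27]. ⇒ new: a27.
[4] R8 [a27 & a28 -> a25]. ⇒ new: a25.
a25 appears in round 4, so it is derivable.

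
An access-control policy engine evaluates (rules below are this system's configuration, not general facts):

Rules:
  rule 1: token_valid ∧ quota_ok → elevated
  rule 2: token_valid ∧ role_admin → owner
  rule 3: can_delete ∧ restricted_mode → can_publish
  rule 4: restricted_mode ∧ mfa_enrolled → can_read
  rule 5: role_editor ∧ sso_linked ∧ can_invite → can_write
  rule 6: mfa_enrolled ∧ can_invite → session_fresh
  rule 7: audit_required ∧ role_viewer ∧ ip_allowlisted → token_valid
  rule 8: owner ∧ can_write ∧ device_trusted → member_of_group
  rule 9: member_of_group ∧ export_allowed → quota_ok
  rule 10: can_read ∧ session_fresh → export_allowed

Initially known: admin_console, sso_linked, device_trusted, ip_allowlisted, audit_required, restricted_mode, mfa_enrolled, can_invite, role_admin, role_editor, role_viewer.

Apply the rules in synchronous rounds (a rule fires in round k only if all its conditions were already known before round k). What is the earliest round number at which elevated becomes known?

5

Round 1: rule 4 [restricted_mode ∧ mfa_enrolled → can_read]; rule 5 [role_editor ∧ sso_linked ∧ can_invite → can_write]; rule 6 [mfa_enrolled ∧ can_invite → session_fresh]; rule 7 [audit_required ∧ role_viewer ∧ ip_allowlisted → token_valid]. New: can_read, can_write, session_fresh, token_valid.
Round 2: rule 2 [token_valid ∧ role_admin → owner]; rule 10 [can_read ∧ session_fresh → export_allowed]. New: owner, export_allowed.
Round 3: rule 8 [owner ∧ can_write ∧ device_trusted → member_of_group]. New: member_of_group.
Round 4: rule 9 [member_of_group ∧ export_allowed → quota_ok]. New: quota_ok.
Round 5: rule 1 [token_valid ∧ quota_ok → elevated]. New: elevated.
elevated first appears in round 5.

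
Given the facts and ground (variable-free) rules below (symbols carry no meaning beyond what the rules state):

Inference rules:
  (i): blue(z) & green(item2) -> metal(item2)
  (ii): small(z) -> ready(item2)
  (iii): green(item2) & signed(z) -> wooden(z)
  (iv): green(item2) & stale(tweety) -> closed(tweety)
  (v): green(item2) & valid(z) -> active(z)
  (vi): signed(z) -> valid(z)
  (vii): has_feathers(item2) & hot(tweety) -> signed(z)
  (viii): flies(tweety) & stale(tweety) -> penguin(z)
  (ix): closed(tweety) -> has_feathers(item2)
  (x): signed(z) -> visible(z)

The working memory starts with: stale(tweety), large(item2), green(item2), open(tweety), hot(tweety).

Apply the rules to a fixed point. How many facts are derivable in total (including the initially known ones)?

12

Round 1 — (iv), derive closed(tweety).
Round 2 — (ix), derive has_feathers(item2).
Round 3 — (vii), derive signed(z).
Round 4 — (iii), (vi), (x), derive wooden(z), valid(z), visible(z).
Round 5 — (v), derive active(z).
Closure: {active(z), closed(tweety), green(item2), has_feathers(item2), hot(tweety), large(item2), open(tweety), signed(z), stale(tweety), valid(z), visible(z), wooden(z)} — 12 facts.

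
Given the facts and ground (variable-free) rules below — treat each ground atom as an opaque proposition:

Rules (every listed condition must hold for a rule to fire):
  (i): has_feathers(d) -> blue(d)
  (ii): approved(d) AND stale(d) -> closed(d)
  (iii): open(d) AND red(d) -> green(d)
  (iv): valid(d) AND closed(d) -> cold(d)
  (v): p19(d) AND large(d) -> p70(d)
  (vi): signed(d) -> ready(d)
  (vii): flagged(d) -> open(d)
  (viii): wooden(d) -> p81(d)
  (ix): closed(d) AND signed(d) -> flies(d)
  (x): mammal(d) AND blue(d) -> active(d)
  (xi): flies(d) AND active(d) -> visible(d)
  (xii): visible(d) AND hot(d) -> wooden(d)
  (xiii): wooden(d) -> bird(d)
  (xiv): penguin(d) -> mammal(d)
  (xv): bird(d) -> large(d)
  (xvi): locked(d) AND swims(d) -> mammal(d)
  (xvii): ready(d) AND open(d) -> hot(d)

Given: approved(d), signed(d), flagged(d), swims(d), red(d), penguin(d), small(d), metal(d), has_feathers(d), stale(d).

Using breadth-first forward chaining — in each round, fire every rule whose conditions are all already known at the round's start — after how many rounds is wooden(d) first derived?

4

Round 1 fires (i), (ii), (vi), (vii), (xiv), giving blue(d), closed(d), ready(d), open(d), mammal(d).
Round 2 fires (iii), (ix), (x), (xvii), giving green(d), flies(d), active(d), hot(d).
Round 3 fires (xi), giving visible(d).
Round 4 fires (xii), giving wooden(d).
wooden(d) first appears in round 4.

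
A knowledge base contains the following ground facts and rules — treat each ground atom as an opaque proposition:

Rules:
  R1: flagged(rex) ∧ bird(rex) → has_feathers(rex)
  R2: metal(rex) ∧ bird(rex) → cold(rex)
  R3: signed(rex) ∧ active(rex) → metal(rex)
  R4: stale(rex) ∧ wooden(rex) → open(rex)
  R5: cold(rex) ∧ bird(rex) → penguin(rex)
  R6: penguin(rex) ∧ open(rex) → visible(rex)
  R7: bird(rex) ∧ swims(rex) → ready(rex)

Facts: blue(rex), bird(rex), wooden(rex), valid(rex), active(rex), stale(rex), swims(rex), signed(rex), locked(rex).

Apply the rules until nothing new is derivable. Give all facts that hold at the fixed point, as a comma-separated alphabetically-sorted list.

active(rex), bird(rex), blue(rex), cold(rex), locked(rex), metal(rex), open(rex), penguin(rex), ready(rex), signed(rex), stale(rex), swims(rex), valid(rex), visible(rex), wooden(rex)

Round 1: R3 [signed(rex) ∧ active(rex) → metal(rex)]; R4 [stale(rex) ∧ wooden(rex) → open(rex)]; R7 [bird(rex) ∧ swims(rex) → ready(rex)]. Adds metal(rex), open(rex), ready(rex).
Round 2: R2 [metal(rex) ∧ bird(rex) → cold(rex)]. Adds cold(rex).
Round 3: R5 [cold(rex) ∧ bird(rex) → penguin(rex)]. Adds penguin(rex).
Round 4: R6 [penguin(rex) ∧ open(rex) → visible(rex)]. Adds visible(rex).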